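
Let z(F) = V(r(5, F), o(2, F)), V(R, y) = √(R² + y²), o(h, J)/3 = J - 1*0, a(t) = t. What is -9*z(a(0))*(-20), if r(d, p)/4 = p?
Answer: 0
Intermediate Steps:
o(h, J) = 3*J (o(h, J) = 3*(J - 1*0) = 3*(J + 0) = 3*J)
r(d, p) = 4*p
z(F) = 5*√(F²) (z(F) = √((4*F)² + (3*F)²) = √(16*F² + 9*F²) = √(25*F²) = 5*√(F²))
-9*z(a(0))*(-20) = -45*√(0²)*(-20) = -45*√0*(-20) = -45*0*(-20) = -9*0*(-20) = 0*(-20) = 0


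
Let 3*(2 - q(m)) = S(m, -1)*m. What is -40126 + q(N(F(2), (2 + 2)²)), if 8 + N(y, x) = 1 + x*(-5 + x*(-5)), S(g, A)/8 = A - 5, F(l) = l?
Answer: -61996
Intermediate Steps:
S(g, A) = -40 + 8*A (S(g, A) = 8*(A - 5) = 8*(-5 + A) = -40 + 8*A)
N(y, x) = -7 + x*(-5 - 5*x) (N(y, x) = -8 + (1 + x*(-5 + x*(-5))) = -8 + (1 + x*(-5 - 5*x)) = -7 + x*(-5 - 5*x))
q(m) = 2 + 16*m (q(m) = 2 - (-40 + 8*(-1))*m/3 = 2 - (-40 - 8)*m/3 = 2 - (-16)*m = 2 + 16*m)
-40126 + q(N(F(2), (2 + 2)²)) = -40126 + (2 + 16*(-7 - 5*(2 + 2)² - 5*(2 + 2)⁴)) = -40126 + (2 + 16*(-7 - 5*4² - 5*(4²)²)) = -40126 + (2 + 16*(-7 - 5*16 - 5*16²)) = -40126 + (2 + 16*(-7 - 80 - 5*256)) = -40126 + (2 + 16*(-7 - 80 - 1280)) = -40126 + (2 + 16*(-1367)) = -40126 + (2 - 21872) = -40126 - 21870 = -61996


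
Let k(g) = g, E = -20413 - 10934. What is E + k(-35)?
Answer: -31382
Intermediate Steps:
E = -31347
E + k(-35) = -31347 - 35 = -31382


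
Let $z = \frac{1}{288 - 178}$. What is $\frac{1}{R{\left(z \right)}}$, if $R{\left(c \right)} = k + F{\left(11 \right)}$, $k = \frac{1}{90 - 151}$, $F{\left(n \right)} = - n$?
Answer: $- \frac{61}{672} \approx -0.090774$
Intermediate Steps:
$k = - \frac{1}{61}$ ($k = \frac{1}{-61} = - \frac{1}{61} \approx -0.016393$)
$z = \frac{1}{110} \approx 0.0090909$
$R{\left(c \right)} = - \frac{672}{61}$ ($R{\left(c \right)} = - \frac{1}{61} - 11 = - \frac{672}{61}$)
$\frac{1}{R{\left(z \right)}} = \frac{1}{- \frac{672}{61}} = - \frac{61}{672}$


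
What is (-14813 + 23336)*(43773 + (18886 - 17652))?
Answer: 383594661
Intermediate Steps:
(-14813 + 23336)*(43773 + (18886 - 17652)) = 8523*(43773 + 1234) = 8523*45007 = 383594661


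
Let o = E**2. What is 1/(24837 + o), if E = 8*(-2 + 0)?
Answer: 1/25093 ≈ 3.9852e-5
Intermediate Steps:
E = -16 (E = 8*(-2) = -16)
o = 256 (o = (-16)**2 = 256)
1/(24837 + o) = 1/(24837 + 256) = 1/25093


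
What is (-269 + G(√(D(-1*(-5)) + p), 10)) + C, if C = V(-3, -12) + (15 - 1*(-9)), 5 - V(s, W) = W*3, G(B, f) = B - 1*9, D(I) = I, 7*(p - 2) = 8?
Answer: -213 + √399/7 ≈ -210.15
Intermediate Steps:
p = 22/7 (p = 2 + (⅐)*8 = 2 + 8/7 = 22/7 ≈ 3.1429)
G(B, f) = -9 + B (G(B, f) = B - 9 = -9 + B)
V(s, W) = 5 - 3*W (V(s, W) = 5 - W*3 = 5 - 3*W)
C = 65 (C = (5 - 3*(-12)) + (15 - 1*(-9)) = (5 + 36) + (15 + 9) = 41 + 24 = 65)
(-269 + G(√(D(-1*(-5)) + p), 10)) + C = (-269 + (-9 + √(-1*(-5) + 22/7))) + 65 = (-269 + (-9 + √(5 + 22/7))) + 65 = (-269 + (-9 + √(57/7))) + 65 = (-269 + (-9 + √399/7)) + 65 = (-278 + √399/7) + 65 = -213 + √399/7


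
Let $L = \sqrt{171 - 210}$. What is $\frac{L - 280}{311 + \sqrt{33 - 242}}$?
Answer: $- \frac{8708}{9693} + \frac{\sqrt{8151}}{96930} + \frac{28 i \sqrt{209}}{9693} + \frac{311 i \sqrt{39}}{96930} \approx -0.89745 + 0.061798 i$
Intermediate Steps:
$L = i \sqrt{39}$ ($L = \sqrt{-39} = i \sqrt{39} \approx 6.245 i$)
$\frac{L - 280}{311 + \sqrt{33 - 242}} = \frac{i \sqrt{39} - 280}{311 + \sqrt{33 - 242}} = \frac{-280 + i \sqrt{39}}{311 + \sqrt{-209}} = \frac{-280 + i \sqrt{39}}{311 + i \sqrt{209}}$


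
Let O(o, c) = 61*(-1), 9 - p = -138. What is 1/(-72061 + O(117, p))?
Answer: -1/72122 ≈ -1.3865e-5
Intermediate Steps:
p = 147 (p = 9 - 1*(-138) = 9 + 138 = 147)
O(o, c) = -61
1/(-72061 + O(117, p)) = 1/(-72061 - 61) = 1/(-72122) = -1/72122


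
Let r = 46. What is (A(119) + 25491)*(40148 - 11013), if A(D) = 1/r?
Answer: 34163322245/46 ≈ 7.4268e+8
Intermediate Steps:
A(D) = 1/46
(A(119) + 25491)*(40148 - 11013) = (1/46 + 25491)*(40148 - 11013) = (1172587/46)*29135 = 34163322245/46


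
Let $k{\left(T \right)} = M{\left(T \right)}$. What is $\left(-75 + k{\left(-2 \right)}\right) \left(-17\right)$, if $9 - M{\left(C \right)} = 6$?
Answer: $1224$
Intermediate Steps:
$M{\left(C \right)} = 3$ ($M{\left(C \right)} = 9 - 6 = 3$)
$k{\left(T \right)} = 3$
$\left(-75 + k{\left(-2 \right)}\right) \left(-17\right) = \left(-75 + 3\right) \left(-17\right) = \left(-72\right) \left(-17\right) = 1224$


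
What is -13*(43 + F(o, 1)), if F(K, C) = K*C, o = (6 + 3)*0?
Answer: -559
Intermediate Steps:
o = 0 (o = 9*0 = 0)
F(K, C) = C*K
-13*(43 + F(o, 1)) = -13*(43 + 1*0) = -13*(43 + 0) = -13*43 = -559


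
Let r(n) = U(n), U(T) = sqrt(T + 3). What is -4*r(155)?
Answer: -4*sqrt(158) ≈ -50.279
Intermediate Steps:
U(T) = sqrt(3 + T)
r(n) = sqrt(3 + n)
-4*r(155) = -4*sqrt(3 + 155) = -4*sqrt(158)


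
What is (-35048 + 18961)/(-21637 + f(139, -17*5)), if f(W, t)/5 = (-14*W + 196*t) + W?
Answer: 16087/113972 ≈ 0.14115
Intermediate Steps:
f(W, t) = -65*W + 980*t (f(W, t) = 5*((-14*W + 196*t) + W) = 5*(-13*W + 196*t) = -65*W + 980*t)
(-35048 + 18961)/(-21637 + f(139, -17*5)) = (-35048 + 18961)/(-21637 + (-65*139 + 980*(-17*5))) = -16087/(-21637 + (-9035 + 980*(-85))) = -16087/(-21637 + (-9035 - 83300)) = -16087/(-21637 - 92335) = -16087/(-113972) = -16087*(-1/113972) = 16087/113972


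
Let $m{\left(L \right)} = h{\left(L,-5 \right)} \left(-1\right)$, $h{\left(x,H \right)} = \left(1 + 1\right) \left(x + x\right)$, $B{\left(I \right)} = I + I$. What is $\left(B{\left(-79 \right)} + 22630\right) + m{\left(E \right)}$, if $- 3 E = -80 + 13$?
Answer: $\frac{67148}{3} \approx 22383.0$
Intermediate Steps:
$B{\left(I \right)} = 2 I$
$h{\left(x,H \right)} = 4 x$ ($h{\left(x,H \right)} = 2 \cdot 2 x = 4 x$)
$E = \frac{67}{3}$ ($E = - \frac{-80 + 13}{3} = \left(- \frac{1}{3}\right) \left(-67\right) = \frac{67}{3} \approx 22.333$)
$m{\left(L \right)} = - 4 L$ ($m{\left(L \right)} = 4 L \left(-1\right) = - 4 L$)
$\left(B{\left(-79 \right)} + 22630\right) + m{\left(E \right)} = \left(2 \left(-79\right) + 22630\right) - \frac{268}{3} = \left(-158 + 22630\right) - \frac{268}{3} = 22472 - \frac{268}{3} = \frac{67148}{3}$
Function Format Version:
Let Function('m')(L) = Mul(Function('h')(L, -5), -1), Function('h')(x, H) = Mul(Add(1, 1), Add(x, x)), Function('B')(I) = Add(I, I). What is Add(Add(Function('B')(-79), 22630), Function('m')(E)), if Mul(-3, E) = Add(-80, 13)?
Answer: Rational(67148, 3) ≈ 22383.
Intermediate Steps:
Function('B')(I) = Mul(2, I)
Function('h')(x, H) = Mul(4, x) (Function('h')(x, H) = Mul(2, Mul(2, x)) = Mul(4, x))
E = Rational(67, 3) (E = Mul(Rational(-1, 3), Add(-80, 13)) = Mul(Rational(-1, 3), -67) = Rational(67, 3) ≈ 22.333)
Function('m')(L) = Mul(-4, L) (Function('m')(L) = Mul(Mul(4, L), -1) = Mul(-4, L))
Add(Add(Function('B')(-79), 22630), Function('m')(E)) = Add(Add(Mul(2, -79), 22630), Mul(-4, Rational(67, 3))) = Add(Add(-158, 22630), Rational(-268, 3)) = Add(22472, Rational(-268, 3)) = Rational(67148, 3)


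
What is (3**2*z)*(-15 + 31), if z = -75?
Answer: -10800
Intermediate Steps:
(3**2*z)*(-15 + 31) = (3**2*(-75))*(-15 + 31) = (9*(-75))*16 = -675*16 = -10800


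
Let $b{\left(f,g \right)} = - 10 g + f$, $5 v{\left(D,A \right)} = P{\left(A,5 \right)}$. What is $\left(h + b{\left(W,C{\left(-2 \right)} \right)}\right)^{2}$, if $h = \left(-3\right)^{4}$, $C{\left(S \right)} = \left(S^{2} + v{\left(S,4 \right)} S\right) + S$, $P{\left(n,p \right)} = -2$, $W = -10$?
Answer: $1849$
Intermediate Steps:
$v{\left(D,A \right)} = - \frac{2}{5}$ ($v{\left(D,A \right)} = \frac{1}{5} \left(-2\right) = - \frac{2}{5}$)
$C{\left(S \right)} = S^{2} + \frac{3 S}{5}$ ($C{\left(S \right)} = \left(S^{2} - \frac{2 S}{5}\right) + S = S^{2} + \frac{3 S}{5}$)
$b{\left(f,g \right)} = f - 10 g$
$h = 81$
$\left(h + b{\left(W,C{\left(-2 \right)} \right)}\right)^{2} = \left(81 - \left(10 + 10 \cdot \frac{1}{5} \left(-2\right) \left(3 + 5 \left(-2\right)\right)\right)\right)^{2} = \left(81 - \left(10 + 10 \cdot \frac{1}{5} \left(-2\right) \left(3 - 10\right)\right)\right)^{2} = \left(81 - \left(10 + 10 \cdot \frac{1}{5} \left(-2\right) \left(-7\right)\right)\right)^{2} = \left(81 - 38\right)^{2} = 43^{2} = 1849$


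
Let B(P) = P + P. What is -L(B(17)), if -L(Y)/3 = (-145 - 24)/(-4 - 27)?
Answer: 507/31 ≈ 16.355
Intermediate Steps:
B(P) = 2*P
L(Y) = -507/31 (L(Y) = -3*(-145 - 24)/(-4 - 27) = -(-507)/(-31) = -(-507)*(-1)/31 = -3*169/31 = -507/31)
-L(B(17)) = -1*(-507/31) = 507/31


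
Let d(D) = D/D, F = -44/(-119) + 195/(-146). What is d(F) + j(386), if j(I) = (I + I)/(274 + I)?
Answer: 358/165 ≈ 2.1697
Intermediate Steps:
F = -16781/17374 (F = -44*(-1/119) + 195*(-1/146) = 44/119 - 195/146 = -16781/17374 ≈ -0.96587)
d(D) = 1
j(I) = 2*I/(274 + I) (j(I) = (2*I)/(274 + I) = 2*I/(274 + I))
d(F) + j(386) = 1 + 2*386/(274 + 386) = 1 + 2*386/660 = 1 + 2*386*(1/660) = 1 + 193/165 = 358/165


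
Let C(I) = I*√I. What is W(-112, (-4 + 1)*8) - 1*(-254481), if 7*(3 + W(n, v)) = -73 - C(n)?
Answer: 1781273/7 + 64*I*√7 ≈ 2.5447e+5 + 169.33*I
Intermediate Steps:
C(I) = I^(3/2)
W(n, v) = -94/7 - n^(3/2)/7 (W(n, v) = -3 + (-73 - n^(3/2))/7 = -3 + (-73/7 - n^(3/2)/7) = -94/7 - n^(3/2)/7)
W(-112, (-4 + 1)*8) - 1*(-254481) = (-94/7 - (-64)*I*√7) - 1*(-254481) = (-94/7 - (-64)*I*√7) + 254481 = (-94/7 + 64*I*√7) + 254481 = 1781273/7 + 64*I*√7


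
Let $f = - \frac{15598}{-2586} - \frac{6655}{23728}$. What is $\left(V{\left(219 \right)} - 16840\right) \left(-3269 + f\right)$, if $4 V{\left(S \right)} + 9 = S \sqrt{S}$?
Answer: $\frac{6744813433496011}{122721216} - \frac{7308574873387 \sqrt{219}}{40907072} \approx 5.2316 \cdot 10^{7}$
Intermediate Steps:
$V{\left(S \right)} = - \frac{9}{4} + \frac{S^{\frac{3}{2}}}{4}$ ($V{\left(S \right)} = - \frac{9}{4} + \frac{S \sqrt{S}}{4} = - \frac{9}{4} + \frac{S^{\frac{3}{2}}}{4}$)
$f = \frac{176449757}{30680304}$ ($f = \left(-15598\right) \left(- \frac{1}{2586}\right) - \frac{6655}{23728} = \frac{7799}{1293} - \frac{6655}{23728} = \frac{176449757}{30680304} \approx 5.7512$)
$\left(V{\left(219 \right)} - 16840\right) \left(-3269 + f\right) = \left(\left(- \frac{9}{4} + \frac{219^{\frac{3}{2}}}{4}\right) - 16840\right) \left(-3269 + \frac{176449757}{30680304}\right) = \left(\left(- \frac{9}{4} + \frac{219 \sqrt{219}}{4}\right) - 16840\right) \left(- \frac{100117464019}{30680304}\right) = \left(- \frac{67369}{4} + \frac{219 \sqrt{219}}{4}\right) \left(- \frac{100117464019}{30680304}\right) = \frac{6744813433496011}{122721216} - \frac{7308574873387 \sqrt{219}}{40907072}$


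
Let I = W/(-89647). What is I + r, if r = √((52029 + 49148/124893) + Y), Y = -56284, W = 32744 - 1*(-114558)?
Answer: -147302/89647 + I*√7373829358259/41631 ≈ -1.6431 + 65.227*I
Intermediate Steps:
W = 147302 (W = 32744 + 114558 = 147302)
I = -147302/89647 (I = 147302/(-89647) = 147302*(-1/89647) = -147302/89647 ≈ -1.6431)
r = I*√7373829358259/41631 (r = √((52029 + 49148/124893) - 56284) = √(6498107045/124893 - 56284) = √(-531370567/124893) = I*√7373829358259/41631 ≈ 65.227*I)
I + r = -147302/89647 + I*√7373829358259/41631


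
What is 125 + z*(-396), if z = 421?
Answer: -166591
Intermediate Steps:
125 + z*(-396) = 125 + 421*(-396) = 125 - 166716 = -166591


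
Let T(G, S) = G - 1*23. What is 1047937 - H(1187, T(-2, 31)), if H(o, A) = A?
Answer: 1047962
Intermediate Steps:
T(G, S) = -23 + G (T(G, S) = G - 23 = -23 + G)
1047937 - H(1187, T(-2, 31)) = 1047937 - (-23 - 2) = 1047937 - 1*(-25) = 1047937 + 25 = 1047962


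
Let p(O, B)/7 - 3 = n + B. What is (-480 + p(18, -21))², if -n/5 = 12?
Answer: 1052676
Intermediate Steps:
n = -60 (n = -5*12 = -60)
p(O, B) = -399 + 7*B (p(O, B) = 21 + 7*(-60 + B) = 21 + (-420 + 7*B) = -399 + 7*B)
(-480 + p(18, -21))² = (-480 + (-399 + 7*(-21)))² = (-480 + (-399 - 147))² = (-480 - 546)² = (-1026)² = 1052676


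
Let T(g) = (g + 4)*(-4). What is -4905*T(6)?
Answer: 196200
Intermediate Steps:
T(g) = -16 - 4*g (T(g) = (4 + g)*(-4) = -16 - 4*g)
-4905*T(6) = -4905*(-16 - 4*6) = -4905*(-16 - 24) = -4905*(-40) = 196200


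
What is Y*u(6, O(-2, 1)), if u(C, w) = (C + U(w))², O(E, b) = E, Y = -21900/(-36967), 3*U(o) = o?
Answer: 1868800/110901 ≈ 16.851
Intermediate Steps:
U(o) = o/3
Y = 21900/36967 (Y = -21900*(-1/36967) = 21900/36967 ≈ 0.59242)
u(C, w) = (C + w/3)²
Y*u(6, O(-2, 1)) = 21900*((-2 + 3*6)²/9)/36967 = 21900*((-2 + 18)²/9)/36967 = 21900*((⅑)*16²)/36967 = 21900*((⅑)*256)/36967 = (21900/36967)*(256/9) = 1868800/110901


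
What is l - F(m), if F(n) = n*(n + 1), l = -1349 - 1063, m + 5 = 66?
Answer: -6194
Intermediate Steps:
m = 61 (m = -5 + 66 = 61)
l = -2412
F(n) = n*(1 + n)
l - F(m) = -2412 - 61*(1 + 61) = -2412 - 61*62 = -2412 - 1*3782 = -2412 - 3782 = -6194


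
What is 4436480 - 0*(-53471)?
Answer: 4436480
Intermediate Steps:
4436480 - 0*(-53471) = 4436480 - 1*0 = 4436480 + 0 = 4436480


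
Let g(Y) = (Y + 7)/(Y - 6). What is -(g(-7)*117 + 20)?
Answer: -20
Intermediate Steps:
g(Y) = (7 + Y)/(-6 + Y)
-(g(-7)*117 + 20) = -(((7 - 7)/(-6 - 7))*117 + 20) = -((0/(-13))*117 + 20) = -(-1/13*0*117 + 20) = -(0*117 + 20) = -(0 + 20) = -1*20 = -20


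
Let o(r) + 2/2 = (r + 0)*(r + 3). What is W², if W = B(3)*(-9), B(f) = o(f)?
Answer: 23409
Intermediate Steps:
o(r) = -1 + r*(3 + r) (o(r) = -1 + (r + 0)*(r + 3) = -1 + r*(3 + r))
B(f) = -1 + f² + 3*f
W = -153 (W = (-1 + 3² + 3*3)*(-9) = (-1 + 9 + 9)*(-9) = 17*(-9) = -153)
W² = (-153)² = 23409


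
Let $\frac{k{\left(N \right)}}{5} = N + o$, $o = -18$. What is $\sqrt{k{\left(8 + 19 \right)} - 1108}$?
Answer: $i \sqrt{1063} \approx 32.604 i$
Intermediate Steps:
$k{\left(N \right)} = -90 + 5 N$ ($k{\left(N \right)} = 5 \left(N - 18\right) = 5 \left(-18 + N\right) = -90 + 5 N$)
$\sqrt{k{\left(8 + 19 \right)} - 1108} = \sqrt{\left(-90 + 5 \left(8 + 19\right)\right) - 1108} = \sqrt{\left(-90 + 5 \cdot 27\right) - 1108} = \sqrt{\left(-90 + 135\right) - 1108} = \sqrt{45 - 1108} = \sqrt{-1063} = i \sqrt{1063}$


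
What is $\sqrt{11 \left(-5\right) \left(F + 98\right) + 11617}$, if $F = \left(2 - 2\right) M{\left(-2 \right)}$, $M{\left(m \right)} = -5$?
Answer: $\sqrt{6227} \approx 78.911$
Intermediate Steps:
$F = 0$ ($F = \left(2 - 2\right) \left(-5\right) = 0 \left(-5\right) = 0$)
$\sqrt{11 \left(-5\right) \left(F + 98\right) + 11617} = \sqrt{11 \left(-5\right) \left(0 + 98\right) + 11617} = \sqrt{\left(-55\right) 98 + 11617} = \sqrt{-5390 + 11617} = \sqrt{6227}$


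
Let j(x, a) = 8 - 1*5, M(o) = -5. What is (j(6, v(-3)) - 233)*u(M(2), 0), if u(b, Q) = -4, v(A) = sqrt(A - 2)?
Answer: 920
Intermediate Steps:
v(A) = sqrt(-2 + A)
j(x, a) = 3 (j(x, a) = 8 - 5 = 3)
(j(6, v(-3)) - 233)*u(M(2), 0) = (3 - 233)*(-4) = -230*(-4) = 920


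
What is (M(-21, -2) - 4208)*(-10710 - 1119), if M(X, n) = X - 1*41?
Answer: 50509830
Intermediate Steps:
M(X, n) = -41 + X (M(X, n) = X - 41 = -41 + X)
(M(-21, -2) - 4208)*(-10710 - 1119) = ((-41 - 21) - 4208)*(-10710 - 1119) = (-62 - 4208)*(-11829) = -4270*(-11829) = 50509830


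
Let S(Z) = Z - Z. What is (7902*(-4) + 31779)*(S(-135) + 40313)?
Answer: 6893523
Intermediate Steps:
S(Z) = 0
(7902*(-4) + 31779)*(S(-135) + 40313) = (7902*(-4) + 31779)*(0 + 40313) = (-31608 + 31779)*40313 = 171*40313 = 6893523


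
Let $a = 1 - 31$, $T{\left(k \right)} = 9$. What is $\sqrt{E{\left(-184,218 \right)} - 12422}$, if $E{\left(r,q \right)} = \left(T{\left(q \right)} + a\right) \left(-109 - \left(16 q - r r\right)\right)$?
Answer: $i \sqrt{647861} \approx 804.9 i$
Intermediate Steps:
$a = -30$
$E{\left(r,q \right)} = 2289 - 21 r^{2} + 336 q$ ($E{\left(r,q \right)} = \left(9 - 30\right) \left(-109 - \left(16 q - r r\right)\right) = - 21 \left(-109 - \left(- r^{2} + 16 q\right)\right) = - 21 \left(-109 + r^{2} - 16 q\right) = 2289 - 21 r^{2} + 336 q$)
$\sqrt{E{\left(-184,218 \right)} - 12422} = \sqrt{\left(2289 - 21 \left(-184\right)^{2} + 336 \cdot 218\right) - 12422} = \sqrt{\left(2289 - 710976 + 73248\right) - 12422} = \sqrt{-635439 - 12422} = \sqrt{-647861} = i \sqrt{647861}$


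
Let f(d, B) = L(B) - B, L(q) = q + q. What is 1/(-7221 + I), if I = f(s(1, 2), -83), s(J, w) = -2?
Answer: -1/7304 ≈ -0.00013691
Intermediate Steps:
L(q) = 2*q
f(d, B) = B (f(d, B) = 2*B - B = B)
I = -83
1/(-7221 + I) = 1/(-7221 - 83) = 1/(-7304) = -1/7304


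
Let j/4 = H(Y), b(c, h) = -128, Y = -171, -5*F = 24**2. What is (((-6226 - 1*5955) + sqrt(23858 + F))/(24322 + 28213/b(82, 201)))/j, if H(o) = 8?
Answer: -48724/3085003 + 4*sqrt(593570)/15425015 ≈ -0.015594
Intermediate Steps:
F = -576/5 (F = -1/5*24**2 = -1/5*576 = -576/5 ≈ -115.20)
j = 32 (j = 4*8 = 32)
(((-6226 - 1*5955) + sqrt(23858 + F))/(24322 + 28213/b(82, 201)))/j = (((-6226 - 1*5955) + sqrt(23858 - 576/5))/(24322 + 28213/(-128)))/32 = (((-6226 - 5955) + sqrt(118714/5))/(24322 + 28213*(-1/128)))*(1/32) = ((-12181 + sqrt(593570)/5)/(24322 - 28213/128))*(1/32) = ((-12181 + sqrt(593570)/5)/(3085003/128))*(1/32) = ((-12181 + sqrt(593570)/5)*(128/3085003))*(1/32) = (-1559168/3085003 + 128*sqrt(593570)/15425015)*(1/32) = -48724/3085003 + 4*sqrt(593570)/15425015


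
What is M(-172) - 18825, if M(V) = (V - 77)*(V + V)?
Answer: 66831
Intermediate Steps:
M(V) = 2*V*(-77 + V) (M(V) = (-77 + V)*(2*V) = 2*V*(-77 + V))
M(-172) - 18825 = 2*(-172)*(-77 - 172) - 18825 = 2*(-172)*(-249) - 18825 = 85656 - 18825 = 66831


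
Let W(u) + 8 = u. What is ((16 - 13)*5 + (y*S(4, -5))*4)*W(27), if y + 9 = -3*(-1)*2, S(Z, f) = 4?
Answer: -627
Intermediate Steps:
W(u) = -8 + u
y = -3 (y = -9 - 3*(-1)*2 = -9 + 3*2 = -9 + 6 = -3)
((16 - 13)*5 + (y*S(4, -5))*4)*W(27) = ((16 - 13)*5 - 3*4*4)*(-8 + 27) = (3*5 - 12*4)*19 = (15 - 48)*19 = -33*19 = -627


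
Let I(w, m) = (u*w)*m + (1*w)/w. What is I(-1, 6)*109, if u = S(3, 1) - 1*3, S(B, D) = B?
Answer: 109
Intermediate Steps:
u = 0 (u = 3 - 1*3 = 3 - 3 = 0)
I(w, m) = 1 (I(w, m) = (0*w)*m + (1*w)/w = 0*m + w/w = 0 + 1 = 1)
I(-1, 6)*109 = 1*109 = 109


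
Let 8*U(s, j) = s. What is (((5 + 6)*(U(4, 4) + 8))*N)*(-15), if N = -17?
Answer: 47685/2 ≈ 23843.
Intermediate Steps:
U(s, j) = s/8
(((5 + 6)*(U(4, 4) + 8))*N)*(-15) = (((5 + 6)*((1/8)*4 + 8))*(-17))*(-15) = ((11*(1/2 + 8))*(-17))*(-15) = ((11*(17/2))*(-17))*(-15) = ((187/2)*(-17))*(-15) = -3179/2*(-15) = 47685/2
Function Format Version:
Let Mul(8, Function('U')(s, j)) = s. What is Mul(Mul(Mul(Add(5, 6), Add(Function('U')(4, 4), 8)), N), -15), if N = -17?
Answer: Rational(47685, 2) ≈ 23843.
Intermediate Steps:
Function('U')(s, j) = Mul(Rational(1, 8), s)
Mul(Mul(Mul(Add(5, 6), Add(Function('U')(4, 4), 8)), N), -15) = Mul(Mul(Mul(Add(5, 6), Add(Mul(Rational(1, 8), 4), 8)), -17), -15) = Mul(Mul(Mul(11, Add(Rational(1, 2), 8)), -17), -15) = Mul(Mul(Mul(11, Rational(17, 2)), -17), -15) = Mul(Mul(Rational(187, 2), -17), -15) = Mul(Rational(-3179, 2), -15) = Rational(47685, 2)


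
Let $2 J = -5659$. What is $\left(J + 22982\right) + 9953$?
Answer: $\frac{60211}{2} \approx 30106.0$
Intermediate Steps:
$J = - \frac{5659}{2}$ ($J = \frac{1}{2} \left(-5659\right) = - \frac{5659}{2} \approx -2829.5$)
$\left(J + 22982\right) + 9953 = \left(- \frac{5659}{2} + 22982\right) + 9953 = \frac{40305}{2} + 9953 = \frac{60211}{2}$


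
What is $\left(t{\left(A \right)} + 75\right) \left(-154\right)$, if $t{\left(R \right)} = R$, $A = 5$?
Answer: $-12320$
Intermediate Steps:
$\left(t{\left(A \right)} + 75\right) \left(-154\right) = \left(5 + 75\right) \left(-154\right) = 80 \left(-154\right) = -12320$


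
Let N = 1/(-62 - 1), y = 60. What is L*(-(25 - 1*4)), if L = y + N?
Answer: -3779/3 ≈ -1259.7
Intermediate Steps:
N = -1/63 (N = 1/(-63) = -1/63 ≈ -0.015873)
L = 3779/63 (L = 60 - 1/63 = 3779/63 ≈ 59.984)
L*(-(25 - 1*4)) = 3779*(-(25 - 1*4))/63 = 3779*(-(25 - 4))/63 = 3779*(-1*21)/63 = (3779/63)*(-21) = -3779/3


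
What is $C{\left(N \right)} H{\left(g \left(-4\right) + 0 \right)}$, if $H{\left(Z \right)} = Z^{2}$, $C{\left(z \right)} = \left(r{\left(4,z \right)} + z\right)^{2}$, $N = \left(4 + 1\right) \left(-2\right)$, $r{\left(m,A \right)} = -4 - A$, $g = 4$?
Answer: $4096$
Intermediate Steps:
$N = -10$ ($N = 5 \left(-2\right) = -10$)
$C{\left(z \right)} = 16$ ($C{\left(z \right)} = \left(\left(-4 - z\right) + z\right)^{2} = \left(-4\right)^{2} = 16$)
$C{\left(N \right)} H{\left(g \left(-4\right) + 0 \right)} = 16 \left(4 \left(-4\right) + 0\right)^{2} = 16 \left(-16 + 0\right)^{2} = 16 \left(-16\right)^{2} = 16 \cdot 256 = 4096$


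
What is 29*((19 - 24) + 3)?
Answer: -58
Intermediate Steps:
29*((19 - 24) + 3) = 29*(-5 + 3) = 29*(-2) = -58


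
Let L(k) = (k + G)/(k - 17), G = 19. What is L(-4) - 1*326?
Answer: -2287/7 ≈ -326.71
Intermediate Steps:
L(k) = (19 + k)/(-17 + k) (L(k) = (k + 19)/(k - 17) = (19 + k)/(-17 + k))
L(-4) - 1*326 = (19 - 4)/(-17 - 4) - 1*326 = 15/(-21) - 326 = -1/21*15 - 326 = -5/7 - 326 = -2287/7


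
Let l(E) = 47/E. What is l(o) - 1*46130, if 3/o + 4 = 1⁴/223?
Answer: -10300949/223 ≈ -46193.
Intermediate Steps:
o = -223/297 (o = 3/(-4 + 1⁴/223) = 3/(-4 + 1*(1/223)) = 3/(-4 + 1/223) = 3/(-891/223) = 3*(-223/891) = -223/297 ≈ -0.75084)
l(o) - 1*46130 = 47/(-223/297) - 1*46130 = 47*(-297/223) - 46130 = -13959/223 - 46130 = -10300949/223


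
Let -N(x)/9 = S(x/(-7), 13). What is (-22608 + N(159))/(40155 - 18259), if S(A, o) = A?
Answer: -9225/9016 ≈ -1.0232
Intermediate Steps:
N(x) = 9*x/7 (N(x) = -9*x/(-7) = -9*x*(-1)/7 = -(-9)*x/7 = 9*x/7)
(-22608 + N(159))/(40155 - 18259) = (-22608 + (9/7)*159)/(40155 - 18259) = (-22608 + 1431/7)/21896 = -156825/7*1/21896 = -9225/9016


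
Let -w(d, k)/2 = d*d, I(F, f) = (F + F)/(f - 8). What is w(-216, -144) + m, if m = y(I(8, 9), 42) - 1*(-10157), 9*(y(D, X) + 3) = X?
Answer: -249460/3 ≈ -83153.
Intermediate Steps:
I(F, f) = 2*F/(-8 + f) (I(F, f) = (2*F)/(-8 + f) = 2*F/(-8 + f))
y(D, X) = -3 + X/9
w(d, k) = -2*d**2 (w(d, k) = -2*d*d = -2*d**2)
m = 30476/3 (m = (-3 + (1/9)*42) - 1*(-10157) = (-3 + 14/3) + 10157 = 5/3 + 10157 = 30476/3 ≈ 10159.)
w(-216, -144) + m = -2*(-216)**2 + 30476/3 = -2*46656 + 30476/3 = -93312 + 30476/3 = -249460/3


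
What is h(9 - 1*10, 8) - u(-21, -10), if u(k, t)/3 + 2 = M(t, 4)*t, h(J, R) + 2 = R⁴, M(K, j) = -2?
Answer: 4040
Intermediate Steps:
h(J, R) = -2 + R⁴
u(k, t) = -6 - 6*t (u(k, t) = -6 + 3*(-2*t) = -6 - 6*t)
h(9 - 1*10, 8) - u(-21, -10) = (-2 + 8⁴) - (-6 - 6*(-10)) = (-2 + 4096) - (-6 + 60) = 4094 - 1*54 = 4094 - 54 = 4040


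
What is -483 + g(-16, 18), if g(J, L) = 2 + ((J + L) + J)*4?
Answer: -537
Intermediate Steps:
g(J, L) = 2 + 4*L + 8*J (g(J, L) = 2 + (L + 2*J)*4 = 2 + (4*L + 8*J) = 2 + 4*L + 8*J)
-483 + g(-16, 18) = -483 + (2 + 4*18 + 8*(-16)) = -483 + (2 + 72 - 128) = -483 - 54 = -537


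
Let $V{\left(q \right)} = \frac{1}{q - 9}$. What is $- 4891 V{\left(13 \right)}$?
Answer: $- \frac{4891}{4} \approx -1222.8$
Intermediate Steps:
$V{\left(q \right)} = \frac{1}{-9 + q}$
$- 4891 V{\left(13 \right)} = - \frac{4891}{-9 + 13} = - \frac{4891}{4}$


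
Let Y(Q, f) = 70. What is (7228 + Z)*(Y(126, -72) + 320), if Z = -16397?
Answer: -3575910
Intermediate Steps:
(7228 + Z)*(Y(126, -72) + 320) = (7228 - 16397)*(70 + 320) = -9169*390 = -3575910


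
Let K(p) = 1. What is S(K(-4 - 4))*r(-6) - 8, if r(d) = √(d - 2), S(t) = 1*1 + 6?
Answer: -8 + 14*I*√2 ≈ -8.0 + 19.799*I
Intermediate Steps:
S(t) = 7 (S(t) = 1 + 6 = 7)
r(d) = √(-2 + d)
S(K(-4 - 4))*r(-6) - 8 = 7*√(-2 - 6) - 8 = 7*√(-8) - 8 = 7*(2*I*√2) - 8 = 14*I*√2 - 8 = -8 + 14*I*√2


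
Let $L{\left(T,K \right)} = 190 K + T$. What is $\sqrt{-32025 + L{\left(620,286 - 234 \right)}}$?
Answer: $5 i \sqrt{861} \approx 146.71 i$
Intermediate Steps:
$L{\left(T,K \right)} = T + 190 K$
$\sqrt{-32025 + L{\left(620,286 - 234 \right)}} = \sqrt{-32025 + \left(620 + 190 \left(286 - 234\right)\right)} = \sqrt{-32025 + \left(620 + 190 \cdot 52\right)} = \sqrt{-32025 + \left(620 + 9880\right)} = \sqrt{-32025 + 10500} = \sqrt{-21525} = 5 i \sqrt{861}$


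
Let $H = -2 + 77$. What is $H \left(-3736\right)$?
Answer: $-280200$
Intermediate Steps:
$H = 75$
$H \left(-3736\right) = 75 \left(-3736\right) = -280200$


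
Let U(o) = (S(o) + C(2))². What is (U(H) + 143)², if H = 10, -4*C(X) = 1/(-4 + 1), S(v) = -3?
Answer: 475981489/20736 ≈ 22954.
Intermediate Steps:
C(X) = 1/12 (C(X) = -1/(4*(-4 + 1)) = -¼/(-3) = -¼*(-⅓) = 1/12)
U(o) = 1225/144 (U(o) = (-3 + 1/12)² = (-35/12)² = 1225/144)
(U(H) + 143)² = (1225/144 + 143)² = (21817/144)² = 475981489/20736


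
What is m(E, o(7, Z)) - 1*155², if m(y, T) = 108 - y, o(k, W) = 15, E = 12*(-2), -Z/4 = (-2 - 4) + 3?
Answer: -23893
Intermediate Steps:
Z = 12 (Z = -4*((-2 - 4) + 3) = -4*(-6 + 3) = -4*(-3) = 12)
E = -24
m(E, o(7, Z)) - 1*155² = (108 - 1*(-24)) - 1*155² = (108 + 24) - 1*24025 = 132 - 24025 = -23893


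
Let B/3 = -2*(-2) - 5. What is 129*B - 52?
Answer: -439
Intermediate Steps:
B = -3 (B = 3*(-2*(-2) - 5) = 3*(4 - 5) = 3*(-1) = -3)
129*B - 52 = 129*(-3) - 52 = -387 - 52 = -439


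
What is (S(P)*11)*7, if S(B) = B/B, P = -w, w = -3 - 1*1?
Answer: 77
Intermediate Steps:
w = -4 (w = -3 - 1 = -4)
P = 4 (P = -1*(-4) = 4)
S(B) = 1
(S(P)*11)*7 = (1*11)*7 = 11*7 = 77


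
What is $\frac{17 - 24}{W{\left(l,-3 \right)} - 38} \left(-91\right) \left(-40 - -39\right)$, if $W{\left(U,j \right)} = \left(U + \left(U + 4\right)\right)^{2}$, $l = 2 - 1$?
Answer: $\frac{637}{2} \approx 318.5$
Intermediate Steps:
$l = 1$
$W{\left(U,j \right)} = \left(4 + 2 U\right)^{2}$ ($W{\left(U,j \right)} = \left(U + \left(4 + U\right)\right)^{2} = \left(4 + 2 U\right)^{2}$)
$\frac{17 - 24}{W{\left(l,-3 \right)} - 38} \left(-91\right) \left(-40 - -39\right) = \frac{17 - 24}{4 \left(2 + 1\right)^{2} - 38} \left(-91\right) \left(-40 - -39\right) = \frac{17 - 24}{4 \cdot 3^{2} - 38} \left(-91\right) \left(-40 + 39\right) = - \frac{7}{4 \cdot 9 - 38} \left(-91\right) \left(-1\right) = - \frac{7}{36 - 38} \left(-91\right) \left(-1\right) = - \frac{7}{-2} \left(-91\right) \left(-1\right) = \left(-7\right) \left(- \frac{1}{2}\right) \left(-91\right) \left(-1\right) = \frac{7}{2} \left(-91\right) \left(-1\right) = \left(- \frac{637}{2}\right) \left(-1\right) = \frac{637}{2}$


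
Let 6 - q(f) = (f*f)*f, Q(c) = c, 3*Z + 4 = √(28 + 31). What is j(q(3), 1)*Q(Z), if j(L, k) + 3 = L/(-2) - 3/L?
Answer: -214/21 + 107*√59/42 ≈ 9.3782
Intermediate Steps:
Z = -4/3 + √59/3 (Z = -4/3 + √(28 + 31)/3 = -4/3 + √59/3 ≈ 1.2270)
q(f) = 6 - f³ (q(f) = 6 - f*f*f = 6 - f²*f = 6 - f³)
j(L, k) = -3 - 3/L - L/2 (j(L, k) = -3 + (L/(-2) - 3/L) = -3 + (L*(-½) - 3/L) = -3 + (-L/2 - 3/L) = -3 + (-3/L - L/2) = -3 - 3/L - L/2)
j(q(3), 1)*Q(Z) = (-3 - 3/(6 - 1*3³) - (6 - 1*3³)/2)*(-4/3 + √59/3) = (-3 - 3/(6 - 1*27) - (6 - 1*27)/2)*(-4/3 + √59/3) = (-3 - 3/(6 - 27) - (6 - 27)/2)*(-4/3 + √59/3) = (-3 - 3/(-21) - ½*(-21))*(-4/3 + √59/3) = (-3 - 3*(-1/21) + 21/2)*(-4/3 + √59/3) = (-3 + ⅐ + 21/2)*(-4/3 + √59/3) = 107*(-4/3 + √59/3)/14 = -214/21 + 107*√59/42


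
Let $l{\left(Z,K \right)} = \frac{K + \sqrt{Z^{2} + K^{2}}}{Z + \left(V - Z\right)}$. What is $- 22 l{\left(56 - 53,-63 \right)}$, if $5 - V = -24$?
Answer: $\frac{1386}{29} - \frac{66 \sqrt{442}}{29} \approx -0.054157$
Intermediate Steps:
$V = 29$ ($V = 5 - -24 = 5 + 24 = 29$)
$l{\left(Z,K \right)} = \frac{K}{29} + \frac{\sqrt{K^{2} + Z^{2}}}{29}$ ($l{\left(Z,K \right)} = \frac{K + \sqrt{Z^{2} + K^{2}}}{Z - \left(-29 + Z\right)} = \frac{K + \sqrt{K^{2} + Z^{2}}}{29} = \left(K + \sqrt{K^{2} + Z^{2}}\right) \frac{1}{29} = \frac{K}{29} + \frac{\sqrt{K^{2} + Z^{2}}}{29}$)
$- 22 l{\left(56 - 53,-63 \right)} = - 22 \left(\frac{1}{29} \left(-63\right) + \frac{\sqrt{\left(-63\right)^{2} + \left(56 - 53\right)^{2}}}{29}\right) = - 22 \left(- \frac{63}{29} + \frac{\sqrt{3969 + \left(56 - 53\right)^{2}}}{29}\right) = - 22 \left(- \frac{63}{29} + \frac{\sqrt{3969 + 3^{2}}}{29}\right) = - 22 \left(- \frac{63}{29} + \frac{\sqrt{3969 + 9}}{29}\right) = - 22 \left(- \frac{63}{29} + \frac{\sqrt{3978}}{29}\right) = - 22 \left(- \frac{63}{29} + \frac{3 \sqrt{442}}{29}\right) = \frac{1386}{29} - \frac{66 \sqrt{442}}{29}$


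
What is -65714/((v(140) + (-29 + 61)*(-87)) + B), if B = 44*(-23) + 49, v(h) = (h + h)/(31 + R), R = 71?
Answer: 3351414/190957 ≈ 17.551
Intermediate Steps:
v(h) = h/51 (v(h) = (h + h)/(31 + 71) = (2*h)/102 = (2*h)*(1/102) = h/51)
B = -963 (B = -1012 + 49 = -963)
-65714/((v(140) + (-29 + 61)*(-87)) + B) = -65714/(((1/51)*140 + (-29 + 61)*(-87)) - 963) = -65714/((140/51 + 32*(-87)) - 963) = -65714/((140/51 - 2784) - 963) = -65714/(-141844/51 - 963) = -65714/(-190957/51) = -65714*(-51/190957) = 3351414/190957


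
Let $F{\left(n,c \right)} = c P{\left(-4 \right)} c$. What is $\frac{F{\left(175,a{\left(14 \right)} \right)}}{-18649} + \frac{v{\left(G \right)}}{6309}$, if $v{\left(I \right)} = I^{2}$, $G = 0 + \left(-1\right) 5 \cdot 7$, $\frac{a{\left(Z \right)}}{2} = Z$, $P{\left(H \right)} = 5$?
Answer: $- \frac{1886255}{117656541} \approx -0.016032$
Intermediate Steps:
$a{\left(Z \right)} = 2 Z$
$F{\left(n,c \right)} = 5 c^{2}$ ($F{\left(n,c \right)} = c 5 c = 5 c c = 5 c^{2}$)
$G = -35$ ($G = 0 - 35 = -35$)
$\frac{F{\left(175,a{\left(14 \right)} \right)}}{-18649} + \frac{v{\left(G \right)}}{6309} = \frac{5 \left(2 \cdot 14\right)^{2}}{-18649} + \frac{\left(-35\right)^{2}}{6309} = 5 \cdot 28^{2} \left(- \frac{1}{18649}\right) + 1225 \cdot \frac{1}{6309} = 5 \cdot 784 \left(- \frac{1}{18649}\right) + \frac{1225}{6309} = 3920 \left(- \frac{1}{18649}\right) + \frac{1225}{6309} = - \frac{3920}{18649} + \frac{1225}{6309} = - \frac{1886255}{117656541}$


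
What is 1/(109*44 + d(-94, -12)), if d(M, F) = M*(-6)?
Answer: 1/5360 ≈ 0.00018657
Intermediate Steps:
d(M, F) = -6*M
1/(109*44 + d(-94, -12)) = 1/(109*44 - 6*(-94)) = 1/(4796 + 564) = 1/5360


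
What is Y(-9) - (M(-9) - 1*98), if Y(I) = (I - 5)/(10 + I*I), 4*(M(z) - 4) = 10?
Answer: 2375/26 ≈ 91.346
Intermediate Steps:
M(z) = 13/2 (M(z) = 4 + (1/4)*10 = 4 + 5/2 = 13/2)
Y(I) = (-5 + I)/(10 + I**2)
Y(-9) - (M(-9) - 1*98) = (-5 - 9)/(10 + (-9)**2) - (13/2 - 1*98) = -14/(10 + 81) - (13/2 - 98) = -14/91 - 1*(-183/2) = (1/91)*(-14) + 183/2 = -2/13 + 183/2 = 2375/26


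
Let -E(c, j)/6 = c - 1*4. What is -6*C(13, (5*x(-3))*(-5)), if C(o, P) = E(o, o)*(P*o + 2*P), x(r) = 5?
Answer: -607500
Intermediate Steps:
E(c, j) = 24 - 6*c (E(c, j) = -6*(c - 1*4) = -6*(c - 4) = -6*(-4 + c) = 24 - 6*c)
C(o, P) = (24 - 6*o)*(2*P + P*o) (C(o, P) = (24 - 6*o)*(P*o + 2*P) = (24 - 6*o)*(2*P + P*o))
-6*C(13, (5*x(-3))*(-5)) = -(-36)*(5*5)*(-5)*(-4 + 13)*(2 + 13) = -(-36)*25*(-5)*9*15 = -(-36)*(-125)*9*15 = -6*101250 = -607500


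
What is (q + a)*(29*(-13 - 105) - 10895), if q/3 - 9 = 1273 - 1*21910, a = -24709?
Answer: 1239751981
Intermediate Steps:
q = -61884 (q = 27 + 3*(1273 - 1*21910) = 27 + 3*(1273 - 21910) = 27 + 3*(-20637) = 27 - 61911 = -61884)
(q + a)*(29*(-13 - 105) - 10895) = (-61884 - 24709)*(29*(-13 - 105) - 10895) = -86593*(29*(-118) - 10895) = -86593*(-3422 - 10895) = -86593*(-14317) = 1239751981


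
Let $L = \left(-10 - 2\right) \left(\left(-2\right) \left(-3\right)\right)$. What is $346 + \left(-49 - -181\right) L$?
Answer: $-9158$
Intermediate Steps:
$L = -72$ ($L = \left(-12\right) 6 = -72$)
$346 + \left(-49 - -181\right) L = 346 + \left(-49 - -181\right) \left(-72\right) = 346 + \left(-49 + 181\right) \left(-72\right) = 346 + 132 \left(-72\right) = 346 - 9504 = -9158$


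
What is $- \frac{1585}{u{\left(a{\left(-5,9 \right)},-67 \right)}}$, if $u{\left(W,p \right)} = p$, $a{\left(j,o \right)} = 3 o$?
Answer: $\frac{1585}{67} \approx 23.657$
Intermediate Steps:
$- \frac{1585}{u{\left(a{\left(-5,9 \right)},-67 \right)}} = - \frac{1585}{-67} = \left(-1585\right) \left(- \frac{1}{67}\right) = \frac{1585}{67}$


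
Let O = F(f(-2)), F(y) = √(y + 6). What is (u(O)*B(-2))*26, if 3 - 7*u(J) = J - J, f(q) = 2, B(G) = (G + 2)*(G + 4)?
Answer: 0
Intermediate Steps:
B(G) = (2 + G)*(4 + G)
F(y) = √(6 + y)
O = 2*√2 (O = √(6 + 2) = √8 = 2*√2 ≈ 2.8284)
u(J) = 3/7 (u(J) = 3/7 - (J - J)/7 = 3/7 - ⅐*0 = 3/7 + 0 = 3/7)
(u(O)*B(-2))*26 = (3*(8 + (-2)² + 6*(-2))/7)*26 = (3*(8 + 4 - 12)/7)*26 = ((3/7)*0)*26 = 0*26 = 0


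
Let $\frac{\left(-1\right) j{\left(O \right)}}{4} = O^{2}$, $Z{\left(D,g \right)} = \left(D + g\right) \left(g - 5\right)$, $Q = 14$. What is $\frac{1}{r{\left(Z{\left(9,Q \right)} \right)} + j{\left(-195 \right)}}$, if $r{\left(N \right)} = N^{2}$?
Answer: $- \frac{1}{109251} \approx -9.1532 \cdot 10^{-6}$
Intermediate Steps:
$Z{\left(D,g \right)} = \left(-5 + g\right) \left(D + g\right)$ ($Z{\left(D,g \right)} = \left(D + g\right) \left(-5 + g\right) = \left(-5 + g\right) \left(D + g\right)$)
$j{\left(O \right)} = - 4 O^{2}$
$\frac{1}{r{\left(Z{\left(9,Q \right)} \right)} + j{\left(-195 \right)}} = \frac{1}{\left(14^{2} - 45 - 70 + 9 \cdot 14\right)^{2} - 4 \left(-195\right)^{2}} = \frac{1}{\left(196 - 45 - 70 + 126\right)^{2} - 152100} = \frac{1}{207^{2} - 152100} = \frac{1}{42849 - 152100} = \frac{1}{-109251} = - \frac{1}{109251}$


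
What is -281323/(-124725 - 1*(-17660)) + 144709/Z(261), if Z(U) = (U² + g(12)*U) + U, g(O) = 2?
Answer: 4982507011/1053886680 ≈ 4.7277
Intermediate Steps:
Z(U) = U² + 3*U (Z(U) = (U² + 2*U) + U = U² + 3*U)
-281323/(-124725 - 1*(-17660)) + 144709/Z(261) = -281323/(-124725 - 1*(-17660)) + 144709/((261*(3 + 261))) = -281323/(-124725 + 17660) + 144709/((261*264)) = -281323/(-107065) + 144709/68904 = -281323*(-1/107065) + 144709*(1/68904) = 40189/15295 + 144709/68904 = 4982507011/1053886680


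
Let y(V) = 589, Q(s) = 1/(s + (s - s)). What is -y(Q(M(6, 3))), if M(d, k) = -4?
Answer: -589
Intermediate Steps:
Q(s) = 1/s (Q(s) = 1/(s + 0) = 1/s)
-y(Q(M(6, 3))) = -1*589 = -589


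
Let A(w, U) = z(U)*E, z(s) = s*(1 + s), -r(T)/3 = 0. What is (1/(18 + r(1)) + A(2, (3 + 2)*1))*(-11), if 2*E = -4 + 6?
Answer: -5951/18 ≈ -330.61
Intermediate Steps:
r(T) = 0 (r(T) = -3*0 = 0)
E = 1 (E = (-4 + 6)/2 = (½)*2 = 1)
A(w, U) = U*(1 + U) (A(w, U) = (U*(1 + U))*1 = U*(1 + U))
(1/(18 + r(1)) + A(2, (3 + 2)*1))*(-11) = (1/(18 + 0) + ((3 + 2)*1)*(1 + (3 + 2)*1))*(-11) = (1/18 + (5*1)*(1 + 5*1))*(-11) = (1/18 + 5*(1 + 5))*(-11) = (1/18 + 5*6)*(-11) = (1/18 + 30)*(-11) = (541/18)*(-11) = -5951/18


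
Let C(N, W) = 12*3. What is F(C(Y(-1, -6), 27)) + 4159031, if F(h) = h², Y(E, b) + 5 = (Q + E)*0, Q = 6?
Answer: 4160327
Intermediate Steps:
Y(E, b) = -5 (Y(E, b) = -5 + (6 + E)*0 = -5 + 0 = -5)
C(N, W) = 36
F(C(Y(-1, -6), 27)) + 4159031 = 36² + 4159031 = 1296 + 4159031 = 4160327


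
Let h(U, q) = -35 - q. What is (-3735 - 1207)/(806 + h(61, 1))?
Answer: -353/55 ≈ -6.4182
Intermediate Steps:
(-3735 - 1207)/(806 + h(61, 1)) = (-3735 - 1207)/(806 + (-35 - 1*1)) = -4942/(806 + (-35 - 1)) = -4942/(806 - 36) = -4942/770 = -4942*1/770 = -353/55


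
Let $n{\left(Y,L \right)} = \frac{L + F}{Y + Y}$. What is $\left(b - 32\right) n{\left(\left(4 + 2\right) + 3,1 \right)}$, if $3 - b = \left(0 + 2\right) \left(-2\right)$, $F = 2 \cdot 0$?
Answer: $- \frac{25}{18} \approx -1.3889$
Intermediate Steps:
$F = 0$
$n{\left(Y,L \right)} = \frac{L}{2 Y}$ ($n{\left(Y,L \right)} = \frac{L + 0}{Y + Y} = \frac{L}{2 Y}$)
$b = 7$ ($b = 3 - \left(0 + 2\right) \left(-2\right) = 3 - 2 \left(-2\right) = 3 - -4 = 3 + 4 = 7$)
$\left(b - 32\right) n{\left(\left(4 + 2\right) + 3,1 \right)} = \left(7 - 32\right) \frac{1}{2} \cdot 1 \frac{1}{\left(4 + 2\right) + 3} = - 25 \cdot \frac{1}{2} \cdot 1 \frac{1}{6 + 3} = - 25 \cdot \frac{1}{2} \cdot 1 \cdot \frac{1}{9} = \left(-25\right) \frac{1}{18} = - \frac{25}{18}$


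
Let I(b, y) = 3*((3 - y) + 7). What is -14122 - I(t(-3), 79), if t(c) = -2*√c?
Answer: -13915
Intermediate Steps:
I(b, y) = 30 - 3*y (I(b, y) = 3*(10 - y) = 30 - 3*y)
-14122 - I(t(-3), 79) = -14122 - (30 - 3*79) = -14122 - (30 - 237) = -14122 - 1*(-207) = -14122 + 207 = -13915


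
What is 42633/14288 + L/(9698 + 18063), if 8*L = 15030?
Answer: 1210378293/396649168 ≈ 3.0515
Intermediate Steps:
L = 7515/4 (L = (⅛)*15030 = 7515/4 ≈ 1878.8)
42633/14288 + L/(9698 + 18063) = 42633/14288 + 7515/(4*(9698 + 18063)) = 42633*(1/14288) + (7515/4)/27761 = 42633/14288 + (7515/4)*(1/27761) = 42633/14288 + 7515/111044 = 1210378293/396649168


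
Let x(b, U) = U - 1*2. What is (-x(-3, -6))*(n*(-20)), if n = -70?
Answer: 11200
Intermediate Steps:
x(b, U) = -2 + U (x(b, U) = U - 2 = -2 + U)
(-x(-3, -6))*(n*(-20)) = (-(-2 - 6))*(-70*(-20)) = -1*(-8)*1400 = 8*1400 = 11200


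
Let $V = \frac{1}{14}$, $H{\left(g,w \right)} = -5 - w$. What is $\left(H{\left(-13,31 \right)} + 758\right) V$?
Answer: $\frac{361}{7} \approx 51.571$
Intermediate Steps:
$V = \frac{1}{14} \approx 0.071429$
$\left(H{\left(-13,31 \right)} + 758\right) V = \left(\left(-5 - 31\right) + 758\right) \frac{1}{14} = \left(-36 + 758\right) \frac{1}{14} = 722 \cdot \frac{1}{14} = \frac{361}{7}$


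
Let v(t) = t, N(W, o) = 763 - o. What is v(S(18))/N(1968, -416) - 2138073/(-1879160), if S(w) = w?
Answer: 283845883/246169960 ≈ 1.1530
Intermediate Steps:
v(S(18))/N(1968, -416) - 2138073/(-1879160) = 18/(763 - 1*(-416)) - 2138073/(-1879160) = 18/(763 + 416) - 2138073*(-1/1879160) = 18/1179 + 2138073/1879160 = 18*(1/1179) + 2138073/1879160 = 2/131 + 2138073/1879160 = 283845883/246169960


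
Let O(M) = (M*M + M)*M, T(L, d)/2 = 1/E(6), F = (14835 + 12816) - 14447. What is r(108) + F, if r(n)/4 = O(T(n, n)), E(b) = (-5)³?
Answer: 25789064468/1953125 ≈ 13204.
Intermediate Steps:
E(b) = -125
F = 13204 (F = 27651 - 14447 = 13204)
T(L, d) = -2/125 (T(L, d) = 2/(-125) = 2*(-1/125) = -2/125)
O(M) = M*(M + M²) (O(M) = (M² + M)*M = (M + M²)*M = M*(M + M²))
r(n) = 1968/1953125 (r(n) = 4*((-2/125)²*(1 - 2/125)) = 4*((4/15625)*(123/125)) = 4*(492/1953125) = 1968/1953125)
r(108) + F = 1968/1953125 + 13204 = 25789064468/1953125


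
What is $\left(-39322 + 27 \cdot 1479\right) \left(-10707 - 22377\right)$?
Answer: $-20214324$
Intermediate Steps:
$\left(-39322 + 27 \cdot 1479\right) \left(-10707 - 22377\right) = \left(-39322 + 39933\right) \left(-33084\right) = 611 \left(-33084\right) = -20214324$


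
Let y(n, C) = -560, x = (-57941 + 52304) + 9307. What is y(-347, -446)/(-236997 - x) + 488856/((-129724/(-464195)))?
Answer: 1950472905079610/1115010211 ≈ 1.7493e+6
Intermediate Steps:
x = 3670 (x = -5637 + 9307 = 3670)
y(-347, -446)/(-236997 - x) + 488856/((-129724/(-464195))) = -560/(-236997 - 1*3670) + 488856/((-129724/(-464195))) = -560/(-236997 - 3670) + 488856/((-129724*(-1/464195))) = -560/(-240667) + 488856/(129724/464195) = -560*(-1/240667) + 488856*(464195/129724) = 80/34381 + 56731127730/32431 = 1950472905079610/1115010211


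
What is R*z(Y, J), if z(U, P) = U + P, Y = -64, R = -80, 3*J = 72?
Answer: 3200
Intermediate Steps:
J = 24 (J = (⅓)*72 = 24)
z(U, P) = P + U
R*z(Y, J) = -80*(24 - 64) = -80*(-40) = 3200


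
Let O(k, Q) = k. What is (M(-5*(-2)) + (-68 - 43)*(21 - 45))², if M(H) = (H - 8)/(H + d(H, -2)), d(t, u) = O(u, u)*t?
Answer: 177395761/25 ≈ 7.0958e+6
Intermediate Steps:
d(t, u) = t*u (d(t, u) = u*t = t*u)
M(H) = -(-8 + H)/H (M(H) = (H - 8)/(H + H*(-2)) = (-8 + H)/(H - 2*H) = (-8 + H)/((-H)) = (-8 + H)*(-1/H) = -(-8 + H)/H)
(M(-5*(-2)) + (-68 - 43)*(21 - 45))² = ((8 - (-5)*(-2))/((-5*(-2))) + (-68 - 43)*(21 - 45))² = ((8 - 1*10)/10 - 111*(-24))² = ((8 - 10)/10 + 2664)² = ((⅒)*(-2) + 2664)² = (-⅕ + 2664)² = (13319/5)² = 177395761/25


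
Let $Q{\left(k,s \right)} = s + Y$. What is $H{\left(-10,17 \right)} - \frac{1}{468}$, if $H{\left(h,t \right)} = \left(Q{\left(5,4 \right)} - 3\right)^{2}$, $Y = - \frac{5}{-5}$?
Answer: $\frac{1871}{468} \approx 3.9979$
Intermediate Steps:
$Y = 1$ ($Y = \left(-5\right) \left(- \frac{1}{5}\right) = 1$)
$Q{\left(k,s \right)} = 1 + s$ ($Q{\left(k,s \right)} = s + 1 = 1 + s$)
$H{\left(h,t \right)} = 4$ ($H{\left(h,t \right)} = \left(\left(1 + 4\right) - 3\right)^{2} = \left(5 - 3\right)^{2} = 2^{2} = 4$)
$H{\left(-10,17 \right)} - \frac{1}{468} = 4 - \frac{1}{468} = \frac{1871}{468}$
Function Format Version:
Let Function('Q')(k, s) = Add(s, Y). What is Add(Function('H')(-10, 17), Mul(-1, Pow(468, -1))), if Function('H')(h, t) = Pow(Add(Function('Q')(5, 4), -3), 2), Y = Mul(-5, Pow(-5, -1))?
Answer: Rational(1871, 468) ≈ 3.9979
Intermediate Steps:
Y = 1 (Y = Mul(-5, Rational(-1, 5)) = 1)
Function('Q')(k, s) = Add(1, s) (Function('Q')(k, s) = Add(s, 1) = Add(1, s))
Function('H')(h, t) = 4 (Function('H')(h, t) = Pow(Add(Add(1, 4), -3), 2) = Pow(Add(5, -3), 2) = Pow(2, 2) = 4)
Add(Function('H')(-10, 17), Mul(-1, Pow(468, -1))) = Add(4, Mul(-1, Pow(468, -1))) = Add(4, Mul(-1, Rational(1, 468))) = Add(4, Rational(-1, 468)) = Rational(1871, 468)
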